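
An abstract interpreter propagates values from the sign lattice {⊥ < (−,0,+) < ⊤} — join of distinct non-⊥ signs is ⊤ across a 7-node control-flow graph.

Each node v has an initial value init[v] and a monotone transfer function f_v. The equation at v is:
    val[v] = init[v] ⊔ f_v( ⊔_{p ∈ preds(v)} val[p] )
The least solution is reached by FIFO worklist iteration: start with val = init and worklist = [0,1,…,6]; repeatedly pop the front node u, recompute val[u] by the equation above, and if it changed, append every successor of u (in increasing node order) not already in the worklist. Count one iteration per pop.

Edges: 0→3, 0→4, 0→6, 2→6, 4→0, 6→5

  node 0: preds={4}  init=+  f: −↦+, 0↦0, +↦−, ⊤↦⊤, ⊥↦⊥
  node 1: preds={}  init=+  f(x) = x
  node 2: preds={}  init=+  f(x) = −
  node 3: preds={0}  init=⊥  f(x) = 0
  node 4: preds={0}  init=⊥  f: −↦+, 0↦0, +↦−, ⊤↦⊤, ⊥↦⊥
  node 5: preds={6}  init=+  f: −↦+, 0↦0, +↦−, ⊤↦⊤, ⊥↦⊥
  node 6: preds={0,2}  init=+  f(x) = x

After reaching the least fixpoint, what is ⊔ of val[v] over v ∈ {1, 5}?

Worklist (9 pops):
  #1 pop 0: in=⊥ → + (no change)
  #2 pop 1: in=⊥ → + (no change)
  #3 pop 2: in=⊥ → ⊤ (was +); enqueue []
  #4 pop 3: in=+ → 0 (was ⊥); enqueue []
  #5 pop 4: in=+ → − (was ⊥); enqueue [0]
  #6 pop 5: in=+ → ⊤ (was +); enqueue []
  #7 pop 6: in=⊤ → ⊤ (was +); enqueue [5]
  #8 pop 0: in=− → + (no change)
  #9 pop 5: in=⊤ → ⊤ (no change)

Fixpoint:
  val[0] = +
  val[1] = +
  val[2] = ⊤
  val[3] = 0
  val[4] = −
  val[5] = ⊤
  val[6] = ⊤

⊤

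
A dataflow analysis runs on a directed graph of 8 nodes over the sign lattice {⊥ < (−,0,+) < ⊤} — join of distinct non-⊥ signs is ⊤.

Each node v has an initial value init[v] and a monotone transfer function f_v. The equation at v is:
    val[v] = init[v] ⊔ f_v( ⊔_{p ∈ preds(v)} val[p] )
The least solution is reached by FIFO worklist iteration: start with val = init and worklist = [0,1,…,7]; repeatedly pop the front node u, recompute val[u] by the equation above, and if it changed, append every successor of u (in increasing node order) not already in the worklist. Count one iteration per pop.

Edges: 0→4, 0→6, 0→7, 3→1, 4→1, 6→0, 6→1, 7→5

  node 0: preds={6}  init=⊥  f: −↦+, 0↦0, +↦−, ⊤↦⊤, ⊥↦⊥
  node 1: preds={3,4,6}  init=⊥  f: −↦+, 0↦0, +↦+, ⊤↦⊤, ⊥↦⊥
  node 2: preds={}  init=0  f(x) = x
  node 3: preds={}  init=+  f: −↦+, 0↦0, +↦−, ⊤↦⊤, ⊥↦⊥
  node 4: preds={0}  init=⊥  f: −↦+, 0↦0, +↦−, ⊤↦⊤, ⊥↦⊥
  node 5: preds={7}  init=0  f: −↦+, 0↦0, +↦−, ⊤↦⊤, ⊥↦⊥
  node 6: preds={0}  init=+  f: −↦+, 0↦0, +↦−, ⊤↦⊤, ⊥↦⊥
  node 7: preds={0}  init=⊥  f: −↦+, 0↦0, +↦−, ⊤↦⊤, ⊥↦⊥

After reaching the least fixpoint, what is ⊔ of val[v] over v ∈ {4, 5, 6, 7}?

⊤

Worklist (10 pops):
  #1 pop 0: in=+ → − (was ⊥); enqueue []
  #2 pop 1: in=+ → + (was ⊥); enqueue []
  #3 pop 2: in=⊥ → 0 (no change)
  #4 pop 3: in=⊥ → + (no change)
  #5 pop 4: in=− → + (was ⊥); enqueue [1]
  #6 pop 5: in=⊥ → 0 (no change)
  #7 pop 6: in=− → + (no change)
  #8 pop 7: in=− → + (was ⊥); enqueue [5]
  #9 pop 1: in=+ → + (no change)
  #10 pop 5: in=+ → ⊤ (was 0); enqueue []

Fixpoint:
  val[0] = −
  val[1] = +
  val[2] = 0
  val[3] = +
  val[4] = +
  val[5] = ⊤
  val[6] = +
  val[7] = +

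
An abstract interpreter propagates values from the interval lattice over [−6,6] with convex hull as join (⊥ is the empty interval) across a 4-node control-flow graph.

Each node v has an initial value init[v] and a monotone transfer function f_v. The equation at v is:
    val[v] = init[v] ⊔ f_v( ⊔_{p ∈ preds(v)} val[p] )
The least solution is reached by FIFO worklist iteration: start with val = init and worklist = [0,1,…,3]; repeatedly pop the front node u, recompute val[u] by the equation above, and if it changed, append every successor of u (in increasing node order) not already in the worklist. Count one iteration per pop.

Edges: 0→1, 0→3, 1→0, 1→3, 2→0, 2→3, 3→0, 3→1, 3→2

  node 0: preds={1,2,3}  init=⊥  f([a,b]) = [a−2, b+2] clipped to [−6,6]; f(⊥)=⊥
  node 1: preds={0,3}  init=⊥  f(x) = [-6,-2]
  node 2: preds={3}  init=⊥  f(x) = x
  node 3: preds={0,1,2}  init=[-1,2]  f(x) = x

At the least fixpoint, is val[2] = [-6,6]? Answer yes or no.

Trace (13 dequeues):
  [1] u=0 | in [-1,2] | out [-3,4] | prev ⊥ | push {}
  [2] u=1 | in [-3,4] | out [-6,-2] | prev ⊥ | push {0}
  [3] u=2 | in [-1,2] | out [-1,2] | prev ⊥ | push {}
  [4] u=3 | in [-6,4] | out [-6,4] | prev [-1,2] | push {1,2}
  [5] u=0 | in [-6,4] | out [-6,6] | prev [-3,4] | push {3}
  [6] u=1 | in [-6,6] | out [-6,-2] | ==
  [7] u=2 | in [-6,4] | out [-6,4] | prev [-1,2] | push {0}
  [8] u=3 | in [-6,6] | out [-6,6] | prev [-6,4] | push {1,2}
  [9] u=0 | in [-6,6] | out [-6,6] | ==
  [10] u=1 | in [-6,6] | out [-6,-2] | ==
  [11] u=2 | in [-6,6] | out [-6,6] | prev [-6,4] | push {0,3}
  [12] u=0 | in [-6,6] | out [-6,6] | ==
  [13] u=3 | in [-6,6] | out [-6,6] | ==

Converged values:
  [0] [-6,6]
  [1] [-6,-2]
  [2] [-6,6]
  [3] [-6,6]

yes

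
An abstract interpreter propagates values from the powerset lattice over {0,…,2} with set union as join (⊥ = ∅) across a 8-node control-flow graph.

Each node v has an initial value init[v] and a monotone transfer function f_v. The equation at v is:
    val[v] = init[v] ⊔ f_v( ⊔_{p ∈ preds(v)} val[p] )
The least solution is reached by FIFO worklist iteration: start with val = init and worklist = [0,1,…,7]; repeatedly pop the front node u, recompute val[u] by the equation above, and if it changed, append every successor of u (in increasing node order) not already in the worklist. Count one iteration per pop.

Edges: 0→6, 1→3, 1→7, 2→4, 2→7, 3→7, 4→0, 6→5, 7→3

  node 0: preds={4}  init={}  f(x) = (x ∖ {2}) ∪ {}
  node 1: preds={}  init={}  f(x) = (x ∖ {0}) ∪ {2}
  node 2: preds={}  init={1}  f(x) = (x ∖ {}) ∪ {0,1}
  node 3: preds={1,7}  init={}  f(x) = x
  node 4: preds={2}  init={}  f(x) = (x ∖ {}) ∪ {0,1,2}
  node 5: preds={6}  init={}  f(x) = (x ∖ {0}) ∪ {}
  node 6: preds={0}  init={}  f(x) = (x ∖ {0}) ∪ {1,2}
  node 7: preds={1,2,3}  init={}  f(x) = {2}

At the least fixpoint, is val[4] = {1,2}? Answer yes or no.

Trace (12 dequeues):
  [1] u=0 | in {} | out {} | ==
  [2] u=1 | in {} | out {2} | prev {} | push {}
  [3] u=2 | in {} | out {0,1} | prev {1} | push {}
  [4] u=3 | in {2} | out {2} | prev {} | push {}
  [5] u=4 | in {0,1} | out {0,1,2} | prev {} | push {0}
  [6] u=5 | in {} | out {} | ==
  [7] u=6 | in {} | out {1,2} | prev {} | push {5}
  [8] u=7 | in {0,1,2} | out {2} | prev {} | push {3}
  [9] u=0 | in {0,1,2} | out {0,1} | prev {} | push {6}
  [10] u=5 | in {1,2} | out {1,2} | prev {} | push {}
  [11] u=3 | in {2} | out {2} | ==
  [12] u=6 | in {0,1} | out {1,2} | ==

Converged values:
  [0] {0,1}
  [1] {2}
  [2] {0,1}
  [3] {2}
  [4] {0,1,2}
  [5] {1,2}
  [6] {1,2}
  [7] {2}

no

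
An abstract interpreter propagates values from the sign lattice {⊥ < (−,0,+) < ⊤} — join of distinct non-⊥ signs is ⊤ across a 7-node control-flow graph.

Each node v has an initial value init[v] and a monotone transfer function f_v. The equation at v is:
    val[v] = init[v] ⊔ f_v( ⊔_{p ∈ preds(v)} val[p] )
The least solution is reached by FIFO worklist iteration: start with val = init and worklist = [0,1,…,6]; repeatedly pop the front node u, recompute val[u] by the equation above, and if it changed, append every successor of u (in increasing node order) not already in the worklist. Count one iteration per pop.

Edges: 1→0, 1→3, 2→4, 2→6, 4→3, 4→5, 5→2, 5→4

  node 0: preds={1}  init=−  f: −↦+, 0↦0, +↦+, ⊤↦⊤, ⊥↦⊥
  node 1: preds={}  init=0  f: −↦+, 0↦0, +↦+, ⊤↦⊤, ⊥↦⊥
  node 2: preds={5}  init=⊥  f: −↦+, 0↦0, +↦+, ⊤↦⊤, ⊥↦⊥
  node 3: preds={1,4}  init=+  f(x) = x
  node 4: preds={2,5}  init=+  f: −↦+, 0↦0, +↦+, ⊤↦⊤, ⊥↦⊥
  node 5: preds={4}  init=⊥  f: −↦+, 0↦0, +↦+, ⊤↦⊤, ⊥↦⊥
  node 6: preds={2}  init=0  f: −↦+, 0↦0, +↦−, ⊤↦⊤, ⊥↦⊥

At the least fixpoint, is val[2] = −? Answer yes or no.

Trace (10 dequeues):
  [1] u=0 | in 0 | out ⊤ | prev − | push {}
  [2] u=1 | in ⊥ | out 0 | ==
  [3] u=2 | in ⊥ | out ⊥ | ==
  [4] u=3 | in ⊤ | out ⊤ | prev + | push {}
  [5] u=4 | in ⊥ | out + | ==
  [6] u=5 | in + | out + | prev ⊥ | push {2,4}
  [7] u=6 | in ⊥ | out 0 | ==
  [8] u=2 | in + | out + | prev ⊥ | push {6}
  [9] u=4 | in + | out + | ==
  [10] u=6 | in + | out ⊤ | prev 0 | push {}

Converged values:
  [0] ⊤
  [1] 0
  [2] +
  [3] ⊤
  [4] +
  [5] +
  [6] ⊤

no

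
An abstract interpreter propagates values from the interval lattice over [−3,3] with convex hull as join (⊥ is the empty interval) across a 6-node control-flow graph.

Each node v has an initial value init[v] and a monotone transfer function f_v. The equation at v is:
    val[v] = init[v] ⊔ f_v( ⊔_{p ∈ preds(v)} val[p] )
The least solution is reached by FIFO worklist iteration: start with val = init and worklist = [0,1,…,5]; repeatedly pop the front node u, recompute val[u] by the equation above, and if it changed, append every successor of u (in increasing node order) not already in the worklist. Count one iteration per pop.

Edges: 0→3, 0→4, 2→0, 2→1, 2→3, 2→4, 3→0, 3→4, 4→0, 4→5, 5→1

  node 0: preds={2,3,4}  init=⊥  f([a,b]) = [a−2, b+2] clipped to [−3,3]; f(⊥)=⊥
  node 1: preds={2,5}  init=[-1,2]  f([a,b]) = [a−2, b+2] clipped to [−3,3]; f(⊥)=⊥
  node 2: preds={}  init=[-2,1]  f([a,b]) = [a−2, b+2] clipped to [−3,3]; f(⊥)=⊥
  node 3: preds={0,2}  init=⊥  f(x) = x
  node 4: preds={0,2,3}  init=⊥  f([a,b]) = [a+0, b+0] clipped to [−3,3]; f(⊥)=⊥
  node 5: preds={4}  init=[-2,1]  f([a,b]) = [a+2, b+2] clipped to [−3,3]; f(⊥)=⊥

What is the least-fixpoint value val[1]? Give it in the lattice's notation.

Worklist (8 pops):
  #1 pop 0: in=[-2,1] → [-3,3] (was ⊥); enqueue []
  #2 pop 1: in=[-2,1] → [-3,3] (was [-1,2]); enqueue []
  #3 pop 2: in=⊥ → [-2,1] (no change)
  #4 pop 3: in=[-3,3] → [-3,3] (was ⊥); enqueue [0]
  #5 pop 4: in=[-3,3] → [-3,3] (was ⊥); enqueue []
  #6 pop 5: in=[-3,3] → [-2,3] (was [-2,1]); enqueue [1]
  #7 pop 0: in=[-3,3] → [-3,3] (no change)
  #8 pop 1: in=[-2,3] → [-3,3] (no change)

Fixpoint:
  val[0] = [-3,3]
  val[1] = [-3,3]
  val[2] = [-2,1]
  val[3] = [-3,3]
  val[4] = [-3,3]
  val[5] = [-2,3]

[-3,3]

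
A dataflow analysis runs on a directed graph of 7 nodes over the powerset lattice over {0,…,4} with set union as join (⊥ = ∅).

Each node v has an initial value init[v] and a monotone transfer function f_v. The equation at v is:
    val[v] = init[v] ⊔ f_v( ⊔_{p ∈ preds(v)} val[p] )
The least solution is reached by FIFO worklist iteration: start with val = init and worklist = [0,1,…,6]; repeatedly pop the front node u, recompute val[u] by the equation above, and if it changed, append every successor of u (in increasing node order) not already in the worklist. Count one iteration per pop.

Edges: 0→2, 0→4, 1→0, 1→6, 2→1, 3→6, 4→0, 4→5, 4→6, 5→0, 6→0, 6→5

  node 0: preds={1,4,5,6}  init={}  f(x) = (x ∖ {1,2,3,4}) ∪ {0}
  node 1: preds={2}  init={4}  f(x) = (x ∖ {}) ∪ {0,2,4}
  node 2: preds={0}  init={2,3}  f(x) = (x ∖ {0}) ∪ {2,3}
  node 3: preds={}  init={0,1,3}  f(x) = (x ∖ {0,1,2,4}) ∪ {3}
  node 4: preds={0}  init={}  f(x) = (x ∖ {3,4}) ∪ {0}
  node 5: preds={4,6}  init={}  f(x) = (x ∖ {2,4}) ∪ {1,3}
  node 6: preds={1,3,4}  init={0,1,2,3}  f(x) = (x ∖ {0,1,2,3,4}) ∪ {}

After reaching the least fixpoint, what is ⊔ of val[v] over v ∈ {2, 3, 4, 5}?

Iteration log — 8 steps:
  step 1. node 0  ⊔preds={0,1,2,3,4}  new={0}  old={}  +wl: 
  step 2. node 1  ⊔preds={2,3}  new={0,2,3,4}  old={4}  +wl: 0
  step 3. node 2  ⊔preds={0}  new={2,3}  stable
  step 4. node 3  ⊔preds={}  new={0,1,3}  stable
  step 5. node 4  ⊔preds={0}  new={0}  old={}  +wl: 
  step 6. node 5  ⊔preds={0,1,2,3}  new={0,1,3}  old={}  +wl: 
  step 7. node 6  ⊔preds={0,1,2,3,4}  new={0,1,2,3}  stable
  step 8. node 0  ⊔preds={0,1,2,3,4}  new={0}  stable

Least fixpoint reached:
  node 0: {0}
  node 1: {0,2,3,4}
  node 2: {2,3}
  node 3: {0,1,3}
  node 4: {0}
  node 5: {0,1,3}
  node 6: {0,1,2,3}

{0,1,2,3}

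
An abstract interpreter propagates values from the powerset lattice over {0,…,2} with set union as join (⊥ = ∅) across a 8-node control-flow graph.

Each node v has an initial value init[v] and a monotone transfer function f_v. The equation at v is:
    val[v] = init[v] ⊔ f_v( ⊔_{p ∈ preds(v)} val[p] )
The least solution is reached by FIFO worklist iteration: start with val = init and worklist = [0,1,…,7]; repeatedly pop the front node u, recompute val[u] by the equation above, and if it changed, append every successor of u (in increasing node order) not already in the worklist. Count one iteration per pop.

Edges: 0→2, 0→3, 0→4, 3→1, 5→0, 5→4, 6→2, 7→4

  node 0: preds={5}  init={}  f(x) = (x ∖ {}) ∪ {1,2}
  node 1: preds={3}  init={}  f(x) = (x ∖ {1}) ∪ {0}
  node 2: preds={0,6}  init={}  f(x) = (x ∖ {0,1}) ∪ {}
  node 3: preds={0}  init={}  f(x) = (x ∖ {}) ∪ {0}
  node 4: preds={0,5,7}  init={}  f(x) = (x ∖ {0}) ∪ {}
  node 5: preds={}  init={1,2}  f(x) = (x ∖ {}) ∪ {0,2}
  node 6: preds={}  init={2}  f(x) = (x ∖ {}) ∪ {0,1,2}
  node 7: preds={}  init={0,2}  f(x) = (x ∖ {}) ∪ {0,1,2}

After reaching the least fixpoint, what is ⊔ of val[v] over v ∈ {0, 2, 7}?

Worklist (13 pops):
  #1 pop 0: in={1,2} → {1,2} (was {}); enqueue []
  #2 pop 1: in={} → {0} (was {}); enqueue []
  #3 pop 2: in={1,2} → {2} (was {}); enqueue []
  #4 pop 3: in={1,2} → {0,1,2} (was {}); enqueue [1]
  #5 pop 4: in={0,1,2} → {1,2} (was {}); enqueue []
  #6 pop 5: in={} → {0,1,2} (was {1,2}); enqueue [0,4]
  #7 pop 6: in={} → {0,1,2} (was {2}); enqueue [2]
  #8 pop 7: in={} → {0,1,2} (was {0,2}); enqueue []
  #9 pop 1: in={0,1,2} → {0,2} (was {0}); enqueue []
  #10 pop 0: in={0,1,2} → {0,1,2} (was {1,2}); enqueue [3]
  #11 pop 4: in={0,1,2} → {1,2} (no change)
  #12 pop 2: in={0,1,2} → {2} (no change)
  #13 pop 3: in={0,1,2} → {0,1,2} (no change)

Fixpoint:
  val[0] = {0,1,2}
  val[1] = {0,2}
  val[2] = {2}
  val[3] = {0,1,2}
  val[4] = {1,2}
  val[5] = {0,1,2}
  val[6] = {0,1,2}
  val[7] = {0,1,2}

{0,1,2}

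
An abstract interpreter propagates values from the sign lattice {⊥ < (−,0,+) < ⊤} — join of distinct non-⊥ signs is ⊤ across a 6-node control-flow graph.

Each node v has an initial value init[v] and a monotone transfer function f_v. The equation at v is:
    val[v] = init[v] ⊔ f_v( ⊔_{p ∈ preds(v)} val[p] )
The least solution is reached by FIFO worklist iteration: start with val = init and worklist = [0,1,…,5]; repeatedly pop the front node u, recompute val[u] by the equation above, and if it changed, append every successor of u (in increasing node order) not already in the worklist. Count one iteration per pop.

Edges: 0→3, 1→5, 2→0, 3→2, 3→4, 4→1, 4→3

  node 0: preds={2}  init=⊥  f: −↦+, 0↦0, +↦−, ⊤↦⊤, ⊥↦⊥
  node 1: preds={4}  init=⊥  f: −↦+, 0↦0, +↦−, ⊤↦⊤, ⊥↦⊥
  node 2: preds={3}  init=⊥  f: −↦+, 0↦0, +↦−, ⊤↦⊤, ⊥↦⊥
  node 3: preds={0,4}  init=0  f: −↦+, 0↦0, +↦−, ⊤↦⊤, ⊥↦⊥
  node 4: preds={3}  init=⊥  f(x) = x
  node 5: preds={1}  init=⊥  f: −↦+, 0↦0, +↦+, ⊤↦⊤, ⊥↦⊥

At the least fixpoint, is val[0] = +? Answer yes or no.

no

Trace (10 dequeues):
  [1] u=0 | in ⊥ | out ⊥ | ==
  [2] u=1 | in ⊥ | out ⊥ | ==
  [3] u=2 | in 0 | out 0 | prev ⊥ | push {0}
  [4] u=3 | in ⊥ | out 0 | ==
  [5] u=4 | in 0 | out 0 | prev ⊥ | push {1,3}
  [6] u=5 | in ⊥ | out ⊥ | ==
  [7] u=0 | in 0 | out 0 | prev ⊥ | push {}
  [8] u=1 | in 0 | out 0 | prev ⊥ | push {5}
  [9] u=3 | in 0 | out 0 | ==
  [10] u=5 | in 0 | out 0 | prev ⊥ | push {}

Converged values:
  [0] 0
  [1] 0
  [2] 0
  [3] 0
  [4] 0
  [5] 0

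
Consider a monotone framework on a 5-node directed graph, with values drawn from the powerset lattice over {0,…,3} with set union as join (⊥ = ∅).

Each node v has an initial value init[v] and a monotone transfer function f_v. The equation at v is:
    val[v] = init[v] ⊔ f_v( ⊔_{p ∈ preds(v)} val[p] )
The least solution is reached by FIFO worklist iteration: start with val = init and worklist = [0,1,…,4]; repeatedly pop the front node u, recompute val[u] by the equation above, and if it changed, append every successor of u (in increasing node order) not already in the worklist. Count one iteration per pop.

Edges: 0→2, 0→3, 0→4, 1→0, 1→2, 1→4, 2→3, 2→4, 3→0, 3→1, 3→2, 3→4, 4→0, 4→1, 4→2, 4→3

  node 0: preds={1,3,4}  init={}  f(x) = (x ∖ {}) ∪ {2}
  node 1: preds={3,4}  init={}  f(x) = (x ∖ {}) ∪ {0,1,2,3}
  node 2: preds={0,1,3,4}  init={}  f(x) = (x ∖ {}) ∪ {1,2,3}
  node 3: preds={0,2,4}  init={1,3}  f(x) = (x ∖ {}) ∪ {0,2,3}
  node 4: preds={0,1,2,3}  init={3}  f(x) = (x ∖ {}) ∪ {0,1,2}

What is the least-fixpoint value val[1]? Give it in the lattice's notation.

Iteration log — 10 steps:
  step 1. node 0  ⊔preds={1,3}  new={1,2,3}  old={}  +wl: 
  step 2. node 1  ⊔preds={1,3}  new={0,1,2,3}  old={}  +wl: 0
  step 3. node 2  ⊔preds={0,1,2,3}  new={0,1,2,3}  old={}  +wl: 
  step 4. node 3  ⊔preds={0,1,2,3}  new={0,1,2,3}  old={1,3}  +wl: 1,2
  step 5. node 4  ⊔preds={0,1,2,3}  new={0,1,2,3}  old={3}  +wl: 3
  step 6. node 0  ⊔preds={0,1,2,3}  new={0,1,2,3}  old={1,2,3}  +wl: 4
  step 7. node 1  ⊔preds={0,1,2,3}  new={0,1,2,3}  stable
  step 8. node 2  ⊔preds={0,1,2,3}  new={0,1,2,3}  stable
  step 9. node 3  ⊔preds={0,1,2,3}  new={0,1,2,3}  stable
  step 10. node 4  ⊔preds={0,1,2,3}  new={0,1,2,3}  stable

Least fixpoint reached:
  node 0: {0,1,2,3}
  node 1: {0,1,2,3}
  node 2: {0,1,2,3}
  node 3: {0,1,2,3}
  node 4: {0,1,2,3}

{0,1,2,3}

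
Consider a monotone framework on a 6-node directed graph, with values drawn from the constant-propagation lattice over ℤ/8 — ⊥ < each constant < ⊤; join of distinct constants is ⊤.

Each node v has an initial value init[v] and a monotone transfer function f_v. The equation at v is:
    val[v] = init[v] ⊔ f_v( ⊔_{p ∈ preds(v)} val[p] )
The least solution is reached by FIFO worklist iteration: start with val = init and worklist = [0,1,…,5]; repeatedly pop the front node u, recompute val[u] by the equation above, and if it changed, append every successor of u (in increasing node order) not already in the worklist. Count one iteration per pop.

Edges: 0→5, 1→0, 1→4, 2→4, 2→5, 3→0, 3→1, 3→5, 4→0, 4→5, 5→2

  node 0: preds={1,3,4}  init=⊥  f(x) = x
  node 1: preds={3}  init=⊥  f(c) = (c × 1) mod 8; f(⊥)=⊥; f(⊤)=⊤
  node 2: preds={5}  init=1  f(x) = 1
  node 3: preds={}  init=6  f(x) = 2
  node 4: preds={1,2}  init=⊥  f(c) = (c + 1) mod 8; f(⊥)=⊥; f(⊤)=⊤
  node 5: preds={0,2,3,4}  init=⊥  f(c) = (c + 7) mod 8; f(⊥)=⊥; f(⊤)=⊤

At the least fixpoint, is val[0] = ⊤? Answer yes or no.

yes

Worklist (12 pops):
  #1 pop 0: in=6 → 6 (was ⊥); enqueue []
  #2 pop 1: in=6 → 6 (was ⊥); enqueue [0]
  #3 pop 2: in=⊥ → 1 (no change)
  #4 pop 3: in=⊥ → ⊤ (was 6); enqueue [1]
  #5 pop 4: in=⊤ → ⊤ (was ⊥); enqueue []
  #6 pop 5: in=⊤ → ⊤ (was ⊥); enqueue [2]
  #7 pop 0: in=⊤ → ⊤ (was 6); enqueue [5]
  #8 pop 1: in=⊤ → ⊤ (was 6); enqueue [0,4]
  #9 pop 2: in=⊤ → 1 (no change)
  #10 pop 5: in=⊤ → ⊤ (no change)
  #11 pop 0: in=⊤ → ⊤ (no change)
  #12 pop 4: in=⊤ → ⊤ (no change)

Fixpoint:
  val[0] = ⊤
  val[1] = ⊤
  val[2] = 1
  val[3] = ⊤
  val[4] = ⊤
  val[5] = ⊤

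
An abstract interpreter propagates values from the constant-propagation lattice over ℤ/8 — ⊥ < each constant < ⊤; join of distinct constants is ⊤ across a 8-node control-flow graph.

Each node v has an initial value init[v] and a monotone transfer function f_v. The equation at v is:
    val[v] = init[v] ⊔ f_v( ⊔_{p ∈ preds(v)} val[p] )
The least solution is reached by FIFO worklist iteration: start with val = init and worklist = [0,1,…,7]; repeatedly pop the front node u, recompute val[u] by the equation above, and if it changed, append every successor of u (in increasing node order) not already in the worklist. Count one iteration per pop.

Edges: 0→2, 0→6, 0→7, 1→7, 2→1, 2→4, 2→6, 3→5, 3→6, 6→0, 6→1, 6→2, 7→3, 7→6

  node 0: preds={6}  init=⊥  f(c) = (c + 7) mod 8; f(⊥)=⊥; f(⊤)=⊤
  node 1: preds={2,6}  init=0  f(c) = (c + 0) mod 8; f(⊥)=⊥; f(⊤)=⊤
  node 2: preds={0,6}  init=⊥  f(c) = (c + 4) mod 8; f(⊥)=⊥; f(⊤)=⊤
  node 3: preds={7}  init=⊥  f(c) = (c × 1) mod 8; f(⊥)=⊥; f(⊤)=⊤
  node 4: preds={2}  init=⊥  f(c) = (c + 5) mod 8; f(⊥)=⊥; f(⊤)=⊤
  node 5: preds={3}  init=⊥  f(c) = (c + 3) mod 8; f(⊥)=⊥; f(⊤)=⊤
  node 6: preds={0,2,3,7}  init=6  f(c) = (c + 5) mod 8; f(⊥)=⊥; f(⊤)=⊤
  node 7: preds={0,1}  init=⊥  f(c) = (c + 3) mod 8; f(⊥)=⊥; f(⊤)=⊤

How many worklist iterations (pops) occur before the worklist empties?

15

Trace (15 dequeues):
  [1] u=0 | in 6 | out 5 | prev ⊥ | push {}
  [2] u=1 | in 6 | out ⊤ | prev 0 | push {}
  [3] u=2 | in ⊤ | out ⊤ | prev ⊥ | push {1}
  [4] u=3 | in ⊥ | out ⊥ | ==
  [5] u=4 | in ⊤ | out ⊤ | prev ⊥ | push {}
  [6] u=5 | in ⊥ | out ⊥ | ==
  [7] u=6 | in ⊤ | out ⊤ | prev 6 | push {0,2}
  [8] u=7 | in ⊤ | out ⊤ | prev ⊥ | push {3,6}
  [9] u=1 | in ⊤ | out ⊤ | ==
  [10] u=0 | in ⊤ | out ⊤ | prev 5 | push {7}
  [11] u=2 | in ⊤ | out ⊤ | ==
  [12] u=3 | in ⊤ | out ⊤ | prev ⊥ | push {5}
  [13] u=6 | in ⊤ | out ⊤ | ==
  [14] u=7 | in ⊤ | out ⊤ | ==
  [15] u=5 | in ⊤ | out ⊤ | prev ⊥ | push {}

Converged values:
  [0] ⊤
  [1] ⊤
  [2] ⊤
  [3] ⊤
  [4] ⊤
  [5] ⊤
  [6] ⊤
  [7] ⊤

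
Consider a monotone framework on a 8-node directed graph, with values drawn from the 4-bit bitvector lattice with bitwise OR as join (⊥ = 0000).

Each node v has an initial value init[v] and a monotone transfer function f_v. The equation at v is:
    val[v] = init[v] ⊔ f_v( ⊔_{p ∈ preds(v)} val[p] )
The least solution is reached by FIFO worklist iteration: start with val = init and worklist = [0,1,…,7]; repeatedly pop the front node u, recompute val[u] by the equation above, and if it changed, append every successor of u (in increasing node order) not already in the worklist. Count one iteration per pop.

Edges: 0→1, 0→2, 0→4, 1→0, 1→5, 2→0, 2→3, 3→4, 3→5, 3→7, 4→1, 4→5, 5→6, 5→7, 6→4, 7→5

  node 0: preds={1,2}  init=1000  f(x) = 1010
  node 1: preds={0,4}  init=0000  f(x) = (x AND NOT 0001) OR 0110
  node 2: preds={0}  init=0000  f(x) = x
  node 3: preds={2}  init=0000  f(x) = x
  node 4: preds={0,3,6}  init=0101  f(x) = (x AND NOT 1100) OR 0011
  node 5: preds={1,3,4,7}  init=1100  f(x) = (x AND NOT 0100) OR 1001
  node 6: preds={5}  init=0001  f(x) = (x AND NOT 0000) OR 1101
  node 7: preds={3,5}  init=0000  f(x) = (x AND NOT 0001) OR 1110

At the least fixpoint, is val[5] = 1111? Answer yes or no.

yes

Worklist (12 pops):
  #1 pop 0: in=0000 → 1010 (was 1000); enqueue []
  #2 pop 1: in=1111 → 1110 (was 0000); enqueue [0]
  #3 pop 2: in=1010 → 1010 (was 0000); enqueue []
  #4 pop 3: in=1010 → 1010 (was 0000); enqueue []
  #5 pop 4: in=1011 → 0111 (was 0101); enqueue [1]
  #6 pop 5: in=1111 → 1111 (was 1100); enqueue []
  #7 pop 6: in=1111 → 1111 (was 0001); enqueue [4]
  #8 pop 7: in=1111 → 1110 (was 0000); enqueue [5]
  #9 pop 0: in=1110 → 1010 (no change)
  #10 pop 1: in=1111 → 1110 (no change)
  #11 pop 4: in=1111 → 0111 (no change)
  #12 pop 5: in=1111 → 1111 (no change)

Fixpoint:
  val[0] = 1010
  val[1] = 1110
  val[2] = 1010
  val[3] = 1010
  val[4] = 0111
  val[5] = 1111
  val[6] = 1111
  val[7] = 1110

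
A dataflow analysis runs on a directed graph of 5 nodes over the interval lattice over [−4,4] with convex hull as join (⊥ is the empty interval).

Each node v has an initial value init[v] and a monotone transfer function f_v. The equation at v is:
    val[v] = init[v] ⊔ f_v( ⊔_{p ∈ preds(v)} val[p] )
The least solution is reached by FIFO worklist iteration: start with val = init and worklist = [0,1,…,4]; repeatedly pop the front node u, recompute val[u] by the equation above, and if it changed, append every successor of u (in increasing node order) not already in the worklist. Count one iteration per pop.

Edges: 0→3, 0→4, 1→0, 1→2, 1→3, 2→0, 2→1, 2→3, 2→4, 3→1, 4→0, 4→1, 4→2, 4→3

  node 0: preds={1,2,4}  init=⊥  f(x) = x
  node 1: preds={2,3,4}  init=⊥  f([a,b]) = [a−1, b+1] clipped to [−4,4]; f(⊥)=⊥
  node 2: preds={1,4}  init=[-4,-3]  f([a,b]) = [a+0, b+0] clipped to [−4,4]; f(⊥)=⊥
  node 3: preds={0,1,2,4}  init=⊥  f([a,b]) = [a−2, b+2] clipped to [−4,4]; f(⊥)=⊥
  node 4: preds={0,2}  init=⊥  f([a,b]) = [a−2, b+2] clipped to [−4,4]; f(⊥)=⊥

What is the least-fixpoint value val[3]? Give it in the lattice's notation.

[-4,4]

Trace (20 dequeues):
  [1] u=0 | in [-4,-3] | out [-4,-3] | prev ⊥ | push {}
  [2] u=1 | in [-4,-3] | out [-4,-2] | prev ⊥ | push {0}
  [3] u=2 | in [-4,-2] | out [-4,-2] | prev [-4,-3] | push {1}
  [4] u=3 | in [-4,-2] | out [-4,0] | prev ⊥ | push {}
  [5] u=4 | in [-4,-2] | out [-4,0] | prev ⊥ | push {2,3}
  [6] u=0 | in [-4,0] | out [-4,0] | prev [-4,-3] | push {4}
  [7] u=1 | in [-4,0] | out [-4,1] | prev [-4,-2] | push {0}
  [8] u=2 | in [-4,1] | out [-4,1] | prev [-4,-2] | push {1}
  [9] u=3 | in [-4,1] | out [-4,3] | prev [-4,0] | push {}
  [10] u=4 | in [-4,1] | out [-4,3] | prev [-4,0] | push {2,3}
  [11] u=0 | in [-4,3] | out [-4,3] | prev [-4,0] | push {4}
  [12] u=1 | in [-4,3] | out [-4,4] | prev [-4,1] | push {0}
  [13] u=2 | in [-4,4] | out [-4,4] | prev [-4,1] | push {1}
  [14] u=3 | in [-4,4] | out [-4,4] | prev [-4,3] | push {}
  [15] u=4 | in [-4,4] | out [-4,4] | prev [-4,3] | push {2,3}
  [16] u=0 | in [-4,4] | out [-4,4] | prev [-4,3] | push {4}
  [17] u=1 | in [-4,4] | out [-4,4] | ==
  [18] u=2 | in [-4,4] | out [-4,4] | ==
  [19] u=3 | in [-4,4] | out [-4,4] | ==
  [20] u=4 | in [-4,4] | out [-4,4] | ==

Converged values:
  [0] [-4,4]
  [1] [-4,4]
  [2] [-4,4]
  [3] [-4,4]
  [4] [-4,4]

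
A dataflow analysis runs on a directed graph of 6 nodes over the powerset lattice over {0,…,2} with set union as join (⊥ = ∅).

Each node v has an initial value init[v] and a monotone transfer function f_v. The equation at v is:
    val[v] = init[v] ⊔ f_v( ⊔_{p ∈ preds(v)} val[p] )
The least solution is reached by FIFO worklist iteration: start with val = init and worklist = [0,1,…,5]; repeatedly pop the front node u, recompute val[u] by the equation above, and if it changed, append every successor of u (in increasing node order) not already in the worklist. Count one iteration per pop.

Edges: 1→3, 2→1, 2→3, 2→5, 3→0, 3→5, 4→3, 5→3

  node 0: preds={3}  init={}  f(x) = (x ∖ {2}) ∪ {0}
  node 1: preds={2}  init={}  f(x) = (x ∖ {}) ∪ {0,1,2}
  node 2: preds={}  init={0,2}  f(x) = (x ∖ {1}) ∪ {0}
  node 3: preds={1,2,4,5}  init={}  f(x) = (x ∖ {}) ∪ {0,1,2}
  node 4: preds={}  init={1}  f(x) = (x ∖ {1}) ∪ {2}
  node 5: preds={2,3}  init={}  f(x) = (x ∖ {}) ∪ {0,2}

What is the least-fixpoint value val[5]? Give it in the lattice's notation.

{0,1,2}

Iteration log — 8 steps:
  step 1. node 0  ⊔preds={}  new={0}  old={}  +wl: 
  step 2. node 1  ⊔preds={0,2}  new={0,1,2}  old={}  +wl: 
  step 3. node 2  ⊔preds={}  new={0,2}  stable
  step 4. node 3  ⊔preds={0,1,2}  new={0,1,2}  old={}  +wl: 0
  step 5. node 4  ⊔preds={}  new={1,2}  old={1}  +wl: 3
  step 6. node 5  ⊔preds={0,1,2}  new={0,1,2}  old={}  +wl: 
  step 7. node 0  ⊔preds={0,1,2}  new={0,1}  old={0}  +wl: 
  step 8. node 3  ⊔preds={0,1,2}  new={0,1,2}  stable

Least fixpoint reached:
  node 0: {0,1}
  node 1: {0,1,2}
  node 2: {0,2}
  node 3: {0,1,2}
  node 4: {1,2}
  node 5: {0,1,2}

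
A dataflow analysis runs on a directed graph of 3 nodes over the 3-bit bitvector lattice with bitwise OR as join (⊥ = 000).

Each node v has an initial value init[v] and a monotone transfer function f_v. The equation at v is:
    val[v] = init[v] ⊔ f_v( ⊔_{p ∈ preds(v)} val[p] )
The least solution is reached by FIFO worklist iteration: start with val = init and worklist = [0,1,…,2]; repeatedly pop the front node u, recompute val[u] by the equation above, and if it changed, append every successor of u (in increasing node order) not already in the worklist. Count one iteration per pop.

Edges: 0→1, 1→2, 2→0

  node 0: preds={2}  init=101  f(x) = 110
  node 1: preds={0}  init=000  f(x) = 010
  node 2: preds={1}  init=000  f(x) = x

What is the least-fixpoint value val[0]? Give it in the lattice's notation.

Worklist (4 pops):
  #1 pop 0: in=000 → 111 (was 101); enqueue []
  #2 pop 1: in=111 → 010 (was 000); enqueue []
  #3 pop 2: in=010 → 010 (was 000); enqueue [0]
  #4 pop 0: in=010 → 111 (no change)

Fixpoint:
  val[0] = 111
  val[1] = 010
  val[2] = 010

111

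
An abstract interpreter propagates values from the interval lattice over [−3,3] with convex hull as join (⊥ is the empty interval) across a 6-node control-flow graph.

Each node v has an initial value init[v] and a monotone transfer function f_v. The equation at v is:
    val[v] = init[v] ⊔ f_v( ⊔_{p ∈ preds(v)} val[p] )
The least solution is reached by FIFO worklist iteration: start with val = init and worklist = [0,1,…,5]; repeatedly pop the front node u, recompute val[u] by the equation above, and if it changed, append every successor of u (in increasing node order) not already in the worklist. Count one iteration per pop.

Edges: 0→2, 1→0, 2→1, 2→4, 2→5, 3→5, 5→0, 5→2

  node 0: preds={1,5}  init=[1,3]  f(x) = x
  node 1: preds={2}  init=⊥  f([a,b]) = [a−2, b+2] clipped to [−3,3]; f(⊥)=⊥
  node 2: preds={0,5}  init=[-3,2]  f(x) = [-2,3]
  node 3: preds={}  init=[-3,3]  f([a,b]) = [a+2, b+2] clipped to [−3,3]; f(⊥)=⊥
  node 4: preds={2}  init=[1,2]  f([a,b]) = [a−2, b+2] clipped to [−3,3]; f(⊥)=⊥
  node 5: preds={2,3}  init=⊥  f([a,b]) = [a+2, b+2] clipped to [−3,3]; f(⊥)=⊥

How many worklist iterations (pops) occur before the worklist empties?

9

Worklist (9 pops):
  #1 pop 0: in=⊥ → [1,3] (no change)
  #2 pop 1: in=[-3,2] → [-3,3] (was ⊥); enqueue [0]
  #3 pop 2: in=[1,3] → [-3,3] (was [-3,2]); enqueue [1]
  #4 pop 3: in=⊥ → [-3,3] (no change)
  #5 pop 4: in=[-3,3] → [-3,3] (was [1,2]); enqueue []
  #6 pop 5: in=[-3,3] → [-1,3] (was ⊥); enqueue [2]
  #7 pop 0: in=[-3,3] → [-3,3] (was [1,3]); enqueue []
  #8 pop 1: in=[-3,3] → [-3,3] (no change)
  #9 pop 2: in=[-3,3] → [-3,3] (no change)

Fixpoint:
  val[0] = [-3,3]
  val[1] = [-3,3]
  val[2] = [-3,3]
  val[3] = [-3,3]
  val[4] = [-3,3]
  val[5] = [-1,3]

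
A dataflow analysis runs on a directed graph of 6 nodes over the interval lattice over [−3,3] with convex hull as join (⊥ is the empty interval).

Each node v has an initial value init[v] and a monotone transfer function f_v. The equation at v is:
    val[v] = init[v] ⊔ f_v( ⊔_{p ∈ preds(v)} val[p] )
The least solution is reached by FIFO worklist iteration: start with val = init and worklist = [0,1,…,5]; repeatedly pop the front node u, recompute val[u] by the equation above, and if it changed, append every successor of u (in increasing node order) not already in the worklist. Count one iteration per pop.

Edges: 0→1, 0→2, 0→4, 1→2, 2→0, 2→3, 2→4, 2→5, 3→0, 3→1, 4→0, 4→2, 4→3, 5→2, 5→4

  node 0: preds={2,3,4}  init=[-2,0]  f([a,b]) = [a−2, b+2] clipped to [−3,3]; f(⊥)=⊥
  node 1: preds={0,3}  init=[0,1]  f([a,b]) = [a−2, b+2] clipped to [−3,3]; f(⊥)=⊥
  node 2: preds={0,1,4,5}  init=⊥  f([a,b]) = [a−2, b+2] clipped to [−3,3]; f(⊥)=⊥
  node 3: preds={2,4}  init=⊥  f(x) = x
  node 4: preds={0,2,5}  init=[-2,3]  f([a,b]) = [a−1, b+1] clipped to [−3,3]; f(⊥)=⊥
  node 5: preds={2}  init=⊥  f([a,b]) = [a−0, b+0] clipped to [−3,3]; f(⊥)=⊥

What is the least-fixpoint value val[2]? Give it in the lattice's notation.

Iteration log — 11 steps:
  step 1. node 0  ⊔preds=[-2,3]  new=[-3,3]  old=[-2,0]  +wl: 
  step 2. node 1  ⊔preds=[-3,3]  new=[-3,3]  old=[0,1]  +wl: 
  step 3. node 2  ⊔preds=[-3,3]  new=[-3,3]  old=⊥  +wl: 0
  step 4. node 3  ⊔preds=[-3,3]  new=[-3,3]  old=⊥  +wl: 1
  step 5. node 4  ⊔preds=[-3,3]  new=[-3,3]  old=[-2,3]  +wl: 2,3
  step 6. node 5  ⊔preds=[-3,3]  new=[-3,3]  old=⊥  +wl: 4
  step 7. node 0  ⊔preds=[-3,3]  new=[-3,3]  stable
  step 8. node 1  ⊔preds=[-3,3]  new=[-3,3]  stable
  step 9. node 2  ⊔preds=[-3,3]  new=[-3,3]  stable
  step 10. node 3  ⊔preds=[-3,3]  new=[-3,3]  stable
  step 11. node 4  ⊔preds=[-3,3]  new=[-3,3]  stable

Least fixpoint reached:
  node 0: [-3,3]
  node 1: [-3,3]
  node 2: [-3,3]
  node 3: [-3,3]
  node 4: [-3,3]
  node 5: [-3,3]

[-3,3]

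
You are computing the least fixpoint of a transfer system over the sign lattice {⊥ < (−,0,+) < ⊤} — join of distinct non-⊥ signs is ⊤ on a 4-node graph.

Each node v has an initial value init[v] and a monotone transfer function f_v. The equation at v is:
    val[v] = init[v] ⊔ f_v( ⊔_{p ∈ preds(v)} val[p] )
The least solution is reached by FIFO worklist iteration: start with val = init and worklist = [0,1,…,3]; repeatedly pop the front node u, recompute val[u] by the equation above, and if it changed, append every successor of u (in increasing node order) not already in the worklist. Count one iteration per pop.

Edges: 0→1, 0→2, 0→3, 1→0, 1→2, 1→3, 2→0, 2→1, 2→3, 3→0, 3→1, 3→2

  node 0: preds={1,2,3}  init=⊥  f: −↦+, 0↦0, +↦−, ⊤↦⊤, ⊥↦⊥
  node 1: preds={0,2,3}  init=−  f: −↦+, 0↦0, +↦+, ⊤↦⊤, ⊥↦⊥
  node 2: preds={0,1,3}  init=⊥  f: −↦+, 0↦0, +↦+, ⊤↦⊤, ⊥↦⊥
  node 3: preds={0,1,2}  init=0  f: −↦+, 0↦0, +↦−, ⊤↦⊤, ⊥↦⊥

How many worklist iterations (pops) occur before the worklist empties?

7

Worklist (7 pops):
  #1 pop 0: in=⊤ → ⊤ (was ⊥); enqueue []
  #2 pop 1: in=⊤ → ⊤ (was −); enqueue [0]
  #3 pop 2: in=⊤ → ⊤ (was ⊥); enqueue [1]
  #4 pop 3: in=⊤ → ⊤ (was 0); enqueue [2]
  #5 pop 0: in=⊤ → ⊤ (no change)
  #6 pop 1: in=⊤ → ⊤ (no change)
  #7 pop 2: in=⊤ → ⊤ (no change)

Fixpoint:
  val[0] = ⊤
  val[1] = ⊤
  val[2] = ⊤
  val[3] = ⊤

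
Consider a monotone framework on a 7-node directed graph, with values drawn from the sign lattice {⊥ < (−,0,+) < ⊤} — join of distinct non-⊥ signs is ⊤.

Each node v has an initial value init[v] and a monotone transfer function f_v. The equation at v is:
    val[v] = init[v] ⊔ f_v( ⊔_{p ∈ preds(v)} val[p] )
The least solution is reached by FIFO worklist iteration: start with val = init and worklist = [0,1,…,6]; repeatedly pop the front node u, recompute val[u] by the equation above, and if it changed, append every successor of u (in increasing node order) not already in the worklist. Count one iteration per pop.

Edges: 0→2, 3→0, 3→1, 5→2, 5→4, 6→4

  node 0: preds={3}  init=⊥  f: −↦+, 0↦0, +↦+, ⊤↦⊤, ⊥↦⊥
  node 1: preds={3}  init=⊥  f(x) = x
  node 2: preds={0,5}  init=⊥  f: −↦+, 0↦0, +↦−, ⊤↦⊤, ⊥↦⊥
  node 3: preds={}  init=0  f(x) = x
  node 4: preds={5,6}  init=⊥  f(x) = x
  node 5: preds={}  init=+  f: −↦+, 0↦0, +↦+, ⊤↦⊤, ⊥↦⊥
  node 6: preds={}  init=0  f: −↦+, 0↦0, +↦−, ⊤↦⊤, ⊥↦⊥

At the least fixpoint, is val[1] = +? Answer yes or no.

no

Iteration log — 7 steps:
  step 1. node 0  ⊔preds=0  new=0  old=⊥  +wl: 
  step 2. node 1  ⊔preds=0  new=0  old=⊥  +wl: 
  step 3. node 2  ⊔preds=⊤  new=⊤  old=⊥  +wl: 
  step 4. node 3  ⊔preds=⊥  new=0  stable
  step 5. node 4  ⊔preds=⊤  new=⊤  old=⊥  +wl: 
  step 6. node 5  ⊔preds=⊥  new=+  stable
  step 7. node 6  ⊔preds=⊥  new=0  stable

Least fixpoint reached:
  node 0: 0
  node 1: 0
  node 2: ⊤
  node 3: 0
  node 4: ⊤
  node 5: +
  node 6: 0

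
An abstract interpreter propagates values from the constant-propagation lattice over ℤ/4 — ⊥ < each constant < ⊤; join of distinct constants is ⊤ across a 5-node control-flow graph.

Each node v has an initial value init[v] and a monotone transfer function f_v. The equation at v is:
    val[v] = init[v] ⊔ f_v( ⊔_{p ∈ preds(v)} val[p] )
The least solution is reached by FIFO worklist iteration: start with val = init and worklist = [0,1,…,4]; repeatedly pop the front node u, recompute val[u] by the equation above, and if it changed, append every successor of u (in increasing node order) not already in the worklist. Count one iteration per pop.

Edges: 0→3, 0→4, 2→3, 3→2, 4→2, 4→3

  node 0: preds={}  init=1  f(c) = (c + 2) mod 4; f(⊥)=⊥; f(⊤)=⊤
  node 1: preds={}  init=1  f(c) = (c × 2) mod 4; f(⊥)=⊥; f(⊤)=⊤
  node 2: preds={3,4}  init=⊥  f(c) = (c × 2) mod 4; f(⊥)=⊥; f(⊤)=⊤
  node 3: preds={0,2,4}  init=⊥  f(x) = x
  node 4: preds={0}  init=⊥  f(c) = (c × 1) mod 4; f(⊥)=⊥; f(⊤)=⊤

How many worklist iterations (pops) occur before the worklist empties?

Trace (9 dequeues):
  [1] u=0 | in ⊥ | out 1 | ==
  [2] u=1 | in ⊥ | out 1 | ==
  [3] u=2 | in ⊥ | out ⊥ | ==
  [4] u=3 | in 1 | out 1 | prev ⊥ | push {2}
  [5] u=4 | in 1 | out 1 | prev ⊥ | push {3}
  [6] u=2 | in 1 | out 2 | prev ⊥ | push {}
  [7] u=3 | in ⊤ | out ⊤ | prev 1 | push {2}
  [8] u=2 | in ⊤ | out ⊤ | prev 2 | push {3}
  [9] u=3 | in ⊤ | out ⊤ | ==

Converged values:
  [0] 1
  [1] 1
  [2] ⊤
  [3] ⊤
  [4] 1

9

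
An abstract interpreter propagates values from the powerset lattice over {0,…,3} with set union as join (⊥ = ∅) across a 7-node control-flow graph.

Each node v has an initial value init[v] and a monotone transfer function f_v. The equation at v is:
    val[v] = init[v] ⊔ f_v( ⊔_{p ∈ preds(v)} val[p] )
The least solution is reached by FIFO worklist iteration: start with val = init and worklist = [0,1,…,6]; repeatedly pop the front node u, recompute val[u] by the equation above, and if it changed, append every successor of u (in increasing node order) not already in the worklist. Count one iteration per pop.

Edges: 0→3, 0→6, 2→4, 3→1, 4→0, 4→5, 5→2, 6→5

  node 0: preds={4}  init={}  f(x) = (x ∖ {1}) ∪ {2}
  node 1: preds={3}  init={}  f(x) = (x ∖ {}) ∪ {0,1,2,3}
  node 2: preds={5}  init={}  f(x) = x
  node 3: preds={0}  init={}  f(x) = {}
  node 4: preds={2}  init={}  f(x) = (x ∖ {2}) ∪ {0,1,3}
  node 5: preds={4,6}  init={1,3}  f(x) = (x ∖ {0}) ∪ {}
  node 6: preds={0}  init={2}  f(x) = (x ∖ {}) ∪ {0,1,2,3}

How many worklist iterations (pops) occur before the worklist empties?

Trace (13 dequeues):
  [1] u=0 | in {} | out {2} | prev {} | push {}
  [2] u=1 | in {} | out {0,1,2,3} | prev {} | push {}
  [3] u=2 | in {1,3} | out {1,3} | prev {} | push {}
  [4] u=3 | in {2} | out {} | ==
  [5] u=4 | in {1,3} | out {0,1,3} | prev {} | push {0}
  [6] u=5 | in {0,1,2,3} | out {1,2,3} | prev {1,3} | push {2}
  [7] u=6 | in {2} | out {0,1,2,3} | prev {2} | push {5}
  [8] u=0 | in {0,1,3} | out {0,2,3} | prev {2} | push {3,6}
  [9] u=2 | in {1,2,3} | out {1,2,3} | prev {1,3} | push {4}
  [10] u=5 | in {0,1,2,3} | out {1,2,3} | ==
  [11] u=3 | in {0,2,3} | out {} | ==
  [12] u=6 | in {0,2,3} | out {0,1,2,3} | ==
  [13] u=4 | in {1,2,3} | out {0,1,3} | ==

Converged values:
  [0] {0,2,3}
  [1] {0,1,2,3}
  [2] {1,2,3}
  [3] {}
  [4] {0,1,3}
  [5] {1,2,3}
  [6] {0,1,2,3}

13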